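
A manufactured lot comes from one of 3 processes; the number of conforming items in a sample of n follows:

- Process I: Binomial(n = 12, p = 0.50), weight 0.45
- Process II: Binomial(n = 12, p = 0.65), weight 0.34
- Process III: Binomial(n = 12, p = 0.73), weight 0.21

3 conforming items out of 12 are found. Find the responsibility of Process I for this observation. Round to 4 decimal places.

By Bayes' theorem, P(k | x) = π_k f_k(x) / Σ_j π_j f_j(x).
Component likelihoods at x = 3 conforming items out of 12:
  p_I = 0.0537109
  p_II = 0.00476184
  p_III = 0.000652627
Multiply by the mixture weights:
  π_I·p_I = 0.45 × 0.0537109 = 0.0241699
  π_II·p_II = 0.34 × 0.00476184 = 0.00161903
  π_III·p_III = 0.21 × 0.000652627 = 0.000137052
Normaliser: 0.0241699 + 0.00161903 + 0.000137052 = 0.025926
P(Process I | x) ≈ 0.9323

0.9323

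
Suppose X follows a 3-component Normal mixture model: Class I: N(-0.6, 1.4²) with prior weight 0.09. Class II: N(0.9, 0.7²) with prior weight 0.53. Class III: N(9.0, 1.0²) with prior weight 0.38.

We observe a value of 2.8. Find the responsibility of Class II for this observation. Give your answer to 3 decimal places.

0.850

P(component k | x) = P(Z=k)·f_k(x) / marginal(x), where marginal(x) = Σ_j P(Z=j)·f_j(x).
Component likelihoods at x = 2.8:
  f_I = 0.0149299
  f_II = 0.0143223
  f_III = 1.79378e-09
Multiply by the mixture weights:
  P(Z=I)·f_I = 0.09 × 0.0149299 = 0.00134369
  P(Z=II)·f_II = 0.53 × 0.0143223 = 0.00759082
  P(Z=III)·f_III = 0.38 × 1.79378e-09 = 6.81638e-10
Normaliser: 0.00134369 + 0.00759082 + 6.81638e-10 = 0.00893451
Responsibility of Class II: 0.00759082 / 0.00893451 ≈ 0.850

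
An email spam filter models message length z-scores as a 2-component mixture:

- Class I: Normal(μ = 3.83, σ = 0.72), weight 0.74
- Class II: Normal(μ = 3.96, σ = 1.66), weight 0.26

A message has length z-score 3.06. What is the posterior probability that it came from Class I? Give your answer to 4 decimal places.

Posterior ∝ prior × likelihood, so P(k | x) ∝ P(Z=k) f_k(x); normalise over all components.
Normal densities:
  p_I = 0.312769
  p_II = 0.207478
Multiply by the mixture weights:
  P(Z=I)·p_I = 0.74 × 0.312769 = 0.231449
  P(Z=II)·p_II = 0.26 × 0.207478 = 0.0539443
Marginal: 0.231449 + 0.0539443 = 0.285393
Responsibility of Class I: 0.231449 / 0.285393 ≈ 0.8110

0.8110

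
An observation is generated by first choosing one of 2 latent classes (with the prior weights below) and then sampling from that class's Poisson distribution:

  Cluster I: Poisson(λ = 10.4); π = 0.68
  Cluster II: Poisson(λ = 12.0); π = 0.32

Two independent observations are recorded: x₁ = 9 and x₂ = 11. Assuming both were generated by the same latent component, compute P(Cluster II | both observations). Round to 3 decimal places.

0.251

Posterior ∝ prior × likelihood, so P(k | x) ∝ w_k f_k(x); normalise over all components.
Since both observations come from the same component, the likelihood for component k is f_k(x₁)·f_k(x₂).
  p_I = [0.119364] × [0.117368] = 0.0140095
  p_II = [0.0873644] × [0.114368] = 0.00999168
Weight by the priors:
  w_I·p_I = 0.68 × 0.0140095 = 0.00952646
  w_II·p_II = 0.32 × 0.00999168 = 0.00319734
Sum: 0.00952646 + 0.00319734 = 0.0127238
P(Cluster II | x₁, x₂) ≈ 0.251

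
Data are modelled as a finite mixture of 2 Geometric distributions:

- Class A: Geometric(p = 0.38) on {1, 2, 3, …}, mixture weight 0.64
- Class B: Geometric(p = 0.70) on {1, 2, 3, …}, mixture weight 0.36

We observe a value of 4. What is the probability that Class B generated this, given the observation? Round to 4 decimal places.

0.1051

By Bayes' theorem, P(k | x) = w_k f_k(x) / Σ_j w_j f_j(x).
Evaluate each component's likelihood at the observed value:
  p_A = 0.38·(1−0.38)^3 = 0.38·0.238328 = 0.0905646
  p_B = 0.70·(1−0.70)^3 = 0.70·0.027 = 0.0189
Weight by the priors:
  w_A·p_A = 0.64 × 0.0905646 = 0.0579614
  w_B·p_B = 0.36 × 0.0189 = 0.006804
Marginal: 0.0579614 + 0.006804 = 0.0647654
P(Class B | data) = 0.006804 / 0.0647654 ≈ 0.1051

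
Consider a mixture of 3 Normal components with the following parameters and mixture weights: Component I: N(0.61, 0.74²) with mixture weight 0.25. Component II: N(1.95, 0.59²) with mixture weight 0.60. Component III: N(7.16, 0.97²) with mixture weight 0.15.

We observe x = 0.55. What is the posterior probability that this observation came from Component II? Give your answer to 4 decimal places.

0.1532

By Bayes' theorem, P(k | x) = π_k f_k(x) / Σ_j π_j f_j(x).
Component likelihoods at x = 0.55:
  p_I = 0.537342
  p_II = 0.0404945
  p_III = 3.39298e-11
Weight by the priors:
  π_I·p_I = 0.25 × 0.537342 = 0.134336
  π_II·p_II = 0.60 × 0.0404945 = 0.0242967
  π_III·p_III = 0.15 × 3.39298e-11 = 5.08947e-12
Marginal: 0.134336 + 0.0242967 + 5.08947e-12 = 0.158632
Responsibility of Component II: 0.0242967 / 0.158632 ≈ 0.1532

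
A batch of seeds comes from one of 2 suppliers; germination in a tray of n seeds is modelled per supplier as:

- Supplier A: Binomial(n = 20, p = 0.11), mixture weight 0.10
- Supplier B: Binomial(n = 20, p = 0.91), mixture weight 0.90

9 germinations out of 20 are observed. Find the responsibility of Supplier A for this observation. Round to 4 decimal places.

P(component k | x) = π_k·f_k(x) / marginal(x), where marginal(x) = Σ_j π_j·f_j(x).
Component likelihoods at x = 9 germinations out of 20:
  L_A = C(20,9)·0.11^9·0.89^11 = 167960·2.35795e-09·0.277517 = 0.000109908
  L_B = C(20,9)·0.91^9·0.09^11 = 167960·0.42793·3.13811e-12 = 2.25552e-07
Unnormalised posteriors:
  π_A·L_A = 0.10 × 0.000109908 = 1.09908e-05
  π_B·L_B = 0.90 × 2.25552e-07 = 2.02996e-07
Normaliser: 1.09908e-05 + 2.02996e-07 = 1.11938e-05
P(Supplier A | the observation) = 1.09908e-05 / 1.11938e-05 ≈ 0.9819

0.9819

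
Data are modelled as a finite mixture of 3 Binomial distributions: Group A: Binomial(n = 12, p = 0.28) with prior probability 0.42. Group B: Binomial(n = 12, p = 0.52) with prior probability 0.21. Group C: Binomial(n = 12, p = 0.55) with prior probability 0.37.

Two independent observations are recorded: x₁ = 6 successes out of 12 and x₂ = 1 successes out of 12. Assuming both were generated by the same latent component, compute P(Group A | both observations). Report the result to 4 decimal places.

0.9325

The responsibility of component k is w_k f_k(x) divided by Σ_j w_j f_j(x).
Since both observations come from the same component, the likelihood for component k is f_k(x₁)·f_k(x₂).
  p_A = [0.0620319] × [0.0905726] = 0.00561839
  p_B = [0.223429] × [0.00194464] = 0.000434488
  p_C = [0.212385] × [0.0010113] = 0.000214785
Weight by the priors:
  w_A·p_A = 0.42 × 0.00561839 = 0.00235972
  w_B·p_B = 0.21 × 0.000434488 = 9.12425e-05
  w_C·p_C = 0.37 × 0.000214785 = 7.94706e-05
Denominator: 0.00235972 + 9.12425e-05 + 7.94706e-05 = 0.00253044
P(Group A | data) = 0.00235972 / 0.00253044 ≈ 0.9325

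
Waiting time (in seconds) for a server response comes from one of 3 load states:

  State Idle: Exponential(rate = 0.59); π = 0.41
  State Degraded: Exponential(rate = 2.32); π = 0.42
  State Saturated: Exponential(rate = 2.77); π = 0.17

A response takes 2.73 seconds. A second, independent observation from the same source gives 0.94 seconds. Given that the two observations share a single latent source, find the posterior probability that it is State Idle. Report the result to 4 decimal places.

0.9702

Posterior ∝ prior × likelihood, so P(k | x) ∝ π_k f_k(x); normalise over all components.
Since both observations come from the same component, the likelihood for component k is f_k(x₁)·f_k(x₂).
  f_Idle = [0.59·e^(−0.59·2.73) = 0.59·e^(−1.6107) = 0.117851] × [0.338838] = 0.0399325
  f_Degraded = [2.32·e^(−2.32·2.73) = 2.32·e^(−6.3336) = 0.00411946] × [0.262047] = 0.00107949
  f_Saturated = [2.77·e^(−2.77·2.73) = 2.77·e^(−7.5621) = 0.0014398] × [0.204957] = 0.000295097
Prior × likelihood for each component:
  π_Idle·f_Idle = 0.41 × 0.0399325 = 0.0163723
  π_Degraded·f_Degraded = 0.42 × 0.00107949 = 0.000453386
  π_Saturated·f_Saturated = 0.17 × 0.000295097 = 5.01665e-05
Evidence: 0.0163723 + 0.000453386 + 5.01665e-05 = 0.0168759
Responsibility of State Idle: 0.0163723 / 0.0168759 ≈ 0.9702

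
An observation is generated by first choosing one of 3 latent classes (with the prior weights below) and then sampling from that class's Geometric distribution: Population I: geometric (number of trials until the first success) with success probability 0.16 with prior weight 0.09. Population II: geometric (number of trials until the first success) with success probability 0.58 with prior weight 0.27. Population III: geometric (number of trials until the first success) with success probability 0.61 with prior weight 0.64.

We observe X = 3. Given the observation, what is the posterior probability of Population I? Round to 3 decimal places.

0.105

The responsibility of component k is π_k f_k(x) divided by Σ_j π_j f_j(x).
Component likelihoods at x = 3:
  f_I = 0.16·(1−0.16)^2 = 0.16·0.7056 = 0.112896
  f_II = 0.58·(1−0.58)^2 = 0.58·0.1764 = 0.102312
  f_III = 0.61·(1−0.61)^2 = 0.61·0.1521 = 0.092781
Unnormalised posteriors:
  π_I·f_I = 0.09 × 0.112896 = 0.0101606
  π_II·f_II = 0.27 × 0.102312 = 0.0276242
  π_III·f_III = 0.64 × 0.092781 = 0.0593798
Evidence: 0.0101606 + 0.0276242 + 0.0593798 = 0.0971647
So the posterior for Population I is 0.0101606 / 0.0971647 ≈ 0.105.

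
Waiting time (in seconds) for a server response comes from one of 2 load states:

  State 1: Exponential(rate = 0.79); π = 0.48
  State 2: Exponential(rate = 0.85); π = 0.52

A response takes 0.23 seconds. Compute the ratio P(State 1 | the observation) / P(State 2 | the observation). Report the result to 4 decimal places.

0.8698

Only the two components matter; the odds are (π_i f_i(x)) / (π_j f_j(x)).
Component likelihoods at x = 0.23 seconds:
  f_1 = 0.658743
  f_2 = 0.69906
Odds = (0.48/0.52) × (0.658743/0.69906) = 0.923077 × 0.942327 ≈ 0.8698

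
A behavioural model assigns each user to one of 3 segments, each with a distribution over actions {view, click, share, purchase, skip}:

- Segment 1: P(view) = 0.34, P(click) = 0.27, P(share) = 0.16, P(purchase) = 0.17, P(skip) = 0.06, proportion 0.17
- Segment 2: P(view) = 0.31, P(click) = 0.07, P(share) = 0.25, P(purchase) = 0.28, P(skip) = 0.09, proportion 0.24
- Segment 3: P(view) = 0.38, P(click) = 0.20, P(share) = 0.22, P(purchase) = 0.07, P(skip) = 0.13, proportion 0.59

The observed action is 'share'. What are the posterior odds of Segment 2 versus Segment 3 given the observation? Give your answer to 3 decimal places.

0.462

Posterior odds = (π_i f_i(x)) / (π_j f_j(x)); the normalising sum cancels.
Component likelihoods at x = 'share':
  f_1 = P(share | comp) = 0.16
  f_2 = P(share | comp) = 0.25
  f_3 = P(share | comp) = 0.22
Posterior odds = (π_2·f_2) / (π_3·f_3) = (0.24·0.25) / (0.59·0.22) = 0.06 / 0.1298 ≈ 0.462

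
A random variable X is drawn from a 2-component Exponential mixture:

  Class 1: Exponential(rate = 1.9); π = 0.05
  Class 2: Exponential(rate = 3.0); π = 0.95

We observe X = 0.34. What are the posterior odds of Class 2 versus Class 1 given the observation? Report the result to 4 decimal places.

Since P(k|x) ∝ π_k f_k(x), the posterior odds are π_i f_i(x) / (π_j f_j(x)).
Exponential densities:
  p_1 = 1.9·e^(−1.9·0.34) = 1.9·e^(−0.6460) = 0.995862
  p_2 = 3.0·e^(−3.0·0.34) = 3.0·e^(−1.0200) = 1.08178
Posterior odds = (π_2·p_2) / (π_1·p_1) = (0.95·1.08178) / (0.05·0.995862) = 1.0277 / 0.0497931 ≈ 20.6393

20.6393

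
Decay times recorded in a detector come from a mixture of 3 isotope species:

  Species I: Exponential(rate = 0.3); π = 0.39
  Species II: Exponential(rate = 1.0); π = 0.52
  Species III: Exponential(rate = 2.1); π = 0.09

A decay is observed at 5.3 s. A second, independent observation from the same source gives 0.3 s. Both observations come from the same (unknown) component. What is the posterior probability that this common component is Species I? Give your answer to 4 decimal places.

0.7725

The responsibility of component k is w_k f_k(x) divided by Σ_j w_j f_j(x).
Since both observations come from the same component, the likelihood for component k is f_k(x₁)·f_k(x₂).
  f_I = [0.3·e^(−0.3·5.3) = 0.3·e^(−1.5900) = 0.0611777] × [0.274179] = 0.0167737
  f_II = [1.0·e^(−1.0·5.3) = 1.0·e^(−5.3000) = 0.00499159] × [0.740818] = 0.00369786
  f_III = [2.1·e^(−2.1·5.3) = 2.1·e^(−11.1300) = 3.07979e-05] × [1.11844] = 3.44457e-05
Unnormalised posteriors:
  w_I·f_I = 0.39 × 0.0167737 = 0.00654173
  w_II·f_II = 0.52 × 0.00369786 = 0.00192289
  w_III·f_III = 0.09 × 3.44457e-05 = 3.10012e-06
Marginal: 0.00654173 + 0.00192289 + 3.10012e-06 = 0.00846772
So the posterior for Species I is 0.00654173 / 0.00846772 ≈ 0.7725.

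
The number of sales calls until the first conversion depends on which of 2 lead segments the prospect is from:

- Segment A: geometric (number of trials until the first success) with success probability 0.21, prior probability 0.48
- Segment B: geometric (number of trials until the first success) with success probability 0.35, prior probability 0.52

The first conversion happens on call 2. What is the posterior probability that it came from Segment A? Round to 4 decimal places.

0.4023

By Bayes' theorem, P(k | x) = π_k f_k(x) / Σ_j π_j f_j(x).
Evaluate each component's likelihood at the observed value:
  L_A = 0.1659
  L_B = 0.2275
Unnormalised posteriors:
  π_A·L_A = 0.48 × 0.1659 = 0.079632
  π_B·L_B = 0.52 × 0.2275 = 0.1183
Evidence: 0.079632 + 0.1183 = 0.197932
P(Segment A | the observation) = 0.079632 / 0.197932 ≈ 0.4023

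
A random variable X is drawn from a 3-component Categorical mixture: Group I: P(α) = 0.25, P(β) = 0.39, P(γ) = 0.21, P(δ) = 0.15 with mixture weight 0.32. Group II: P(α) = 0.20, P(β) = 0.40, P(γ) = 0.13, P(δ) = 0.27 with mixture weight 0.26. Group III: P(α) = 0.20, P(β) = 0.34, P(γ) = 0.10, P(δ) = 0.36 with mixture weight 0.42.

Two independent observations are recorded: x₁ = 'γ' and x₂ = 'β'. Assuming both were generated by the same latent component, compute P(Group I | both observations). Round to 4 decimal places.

The responsibility of component k is π_k f_k(x) divided by Σ_j π_j f_j(x).
Since both observations come from the same component, the likelihood for component k is f_k(x₁)·f_k(x₂).
  L_I = [P(γ | comp) = 0.21] × [0.39] = 0.0819
  L_II = [P(γ | comp) = 0.13] × [0.4] = 0.052
  L_III = [P(γ | comp) = 0.10] × [0.34] = 0.034
Multiply by the mixture weights:
  π_I·L_I = 0.32 × 0.0819 = 0.026208
  π_II·L_II = 0.26 × 0.052 = 0.01352
  π_III·L_III = 0.42 × 0.034 = 0.01428
Marginal: 0.026208 + 0.01352 + 0.01428 = 0.054008
P(Group I | data) ≈ 0.4853

0.4853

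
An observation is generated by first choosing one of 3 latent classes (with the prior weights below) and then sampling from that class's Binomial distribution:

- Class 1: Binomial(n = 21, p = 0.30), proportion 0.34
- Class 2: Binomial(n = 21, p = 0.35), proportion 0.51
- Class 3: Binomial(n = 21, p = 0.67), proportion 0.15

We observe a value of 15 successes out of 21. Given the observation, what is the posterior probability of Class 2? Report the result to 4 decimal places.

The responsibility of component k is π_k f_k(x) divided by Σ_j π_j f_j(x).
Component likelihoods at x = 15 successes out of 21:
  L_1 = C(21,15)·0.30^15·0.70^6 = 54264·1.43489e-08·0.117649 = 9.16049e-05
  L_2 = C(21,15)·0.35^15·0.65^6 = 54264·1.44884e-07·0.0754189 = 0.000592943
  L_3 = C(21,15)·0.67^15·0.33^6 = 54264·0.00246106·0.00129147 = 0.172472
Unnormalised posteriors:
  π_1·L_1 = 0.34 × 9.16049e-05 = 3.11457e-05
  π_2·L_2 = 0.51 × 0.000592943 = 0.000302401
  π_3·L_3 = 0.15 × 0.172472 = 0.0258707
Evidence: 3.11457e-05 + 0.000302401 + 0.0258707 = 0.0262043
P(Class 2 | the observation) = 0.000302401 / 0.0262043 ≈ 0.0115

0.0115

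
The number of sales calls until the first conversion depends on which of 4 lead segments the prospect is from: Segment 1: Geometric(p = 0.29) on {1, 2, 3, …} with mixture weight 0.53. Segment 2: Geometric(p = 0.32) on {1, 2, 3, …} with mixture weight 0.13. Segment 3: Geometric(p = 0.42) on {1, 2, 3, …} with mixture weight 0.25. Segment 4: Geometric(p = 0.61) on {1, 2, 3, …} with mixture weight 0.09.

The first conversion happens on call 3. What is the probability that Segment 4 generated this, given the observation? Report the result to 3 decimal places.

0.059

Apply Bayes' rule: the posterior for each component is proportional to its prior times its likelihood at x.
Evaluate each component's likelihood at the observed value:
  f_1 = 0.29·(1−0.29)^2 = 0.29·0.5041 = 0.146189
  f_2 = 0.32·(1−0.32)^2 = 0.32·0.4624 = 0.147968
  f_3 = 0.42·(1−0.42)^2 = 0.42·0.3364 = 0.141288
  f_4 = 0.61·(1−0.61)^2 = 0.61·0.1521 = 0.092781
Multiply by the mixture weights:
  π_1·f_1 = 0.53 × 0.146189 = 0.0774802
  π_2·f_2 = 0.13 × 0.147968 = 0.0192358
  π_3·f_3 = 0.25 × 0.141288 = 0.035322
  π_4·f_4 = 0.09 × 0.092781 = 0.00835029
Denominator: 0.0774802 + 0.0192358 + 0.035322 + 0.00835029 = 0.140388
Responsibility of Segment 4: 0.00835029 / 0.140388 ≈ 0.059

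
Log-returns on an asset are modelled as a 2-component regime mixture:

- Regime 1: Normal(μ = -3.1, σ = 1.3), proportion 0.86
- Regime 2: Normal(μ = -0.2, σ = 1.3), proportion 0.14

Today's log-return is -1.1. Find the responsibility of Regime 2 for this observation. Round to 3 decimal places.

0.295

Posterior ∝ prior × likelihood, so P(k | x) ∝ w_k f_k(x); normalise over all components.
Evaluate each component's likelihood at the observed value:
  p_1 = (1/(1.3·√(2π)))·exp(−(-1.1−-3.1)²/(2·1.3²)) = 0.306879·exp(-1.18343) = 0.0939742
  p_2 = (1/(1.3·√(2π)))·exp(−(-1.1−-0.2)²/(2·1.3²)) = 0.306879·exp(-0.23964) = 0.241485
Prior × likelihood for each component:
  w_1·p_1 = 0.86 × 0.0939742 = 0.0808178
  w_2·p_2 = 0.14 × 0.241485 = 0.0338079
Sum: 0.0808178 + 0.0338079 = 0.114626
P(Regime 2 | the observation) = 0.0338079 / 0.114626 ≈ 0.295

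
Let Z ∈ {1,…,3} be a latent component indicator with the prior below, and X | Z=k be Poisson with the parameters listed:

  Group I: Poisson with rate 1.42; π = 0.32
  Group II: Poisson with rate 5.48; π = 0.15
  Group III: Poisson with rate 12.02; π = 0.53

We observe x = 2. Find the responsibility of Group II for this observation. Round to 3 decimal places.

0.107

By Bayes' theorem, P(k | x) = π_k f_k(x) / Σ_j π_j f_j(x).
Poisson probabilities:
  L_I = 0.243696
  L_II = 0.0626033
  L_III = 0.00043507
Multiply by the mixture weights:
  π_I·L_I = 0.32 × 0.243696 = 0.0779827
  π_II·L_II = 0.15 × 0.0626033 = 0.0093905
  π_III·L_III = 0.53 × 0.00043507 = 0.000230587
Normaliser: 0.0779827 + 0.0093905 + 0.000230587 = 0.0876038
P(Group II | the observation) = 0.0093905 / 0.0876038 ≈ 0.107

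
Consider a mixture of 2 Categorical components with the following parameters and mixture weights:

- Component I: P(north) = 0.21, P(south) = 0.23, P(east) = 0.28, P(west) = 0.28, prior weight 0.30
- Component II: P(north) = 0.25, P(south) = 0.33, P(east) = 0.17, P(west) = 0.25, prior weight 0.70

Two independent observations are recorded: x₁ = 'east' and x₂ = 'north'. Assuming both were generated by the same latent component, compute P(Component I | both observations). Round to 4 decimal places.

0.3722

Posterior ∝ prior × likelihood, so P(k | x) ∝ π_k f_k(x); normalise over all components.
Since both observations come from the same component, the likelihood for component k is f_k(x₁)·f_k(x₂).
  L_I = [P(east | comp) = 0.28] × [0.21] = 0.0588
  L_II = [P(east | comp) = 0.17] × [0.25] = 0.0425
Unnormalised posteriors:
  π_I·L_I = 0.30 × 0.0588 = 0.01764
  π_II·L_II = 0.70 × 0.0425 = 0.02975
Normaliser: 0.01764 + 0.02975 = 0.04739
P(Component I | x₁, x₂) ≈ 0.3722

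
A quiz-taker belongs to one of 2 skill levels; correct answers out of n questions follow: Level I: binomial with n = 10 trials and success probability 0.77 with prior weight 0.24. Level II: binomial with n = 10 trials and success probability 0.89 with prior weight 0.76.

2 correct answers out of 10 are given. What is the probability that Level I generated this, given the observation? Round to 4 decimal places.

By Bayes' theorem, P(k | x) = π_k f_k(x) / Σ_j π_j f_j(x).
Component likelihoods at x = 2 correct answers out of 10:
  L_I = 0.000208938
  L_II = 7.64072e-07
Multiply by the mixture weights:
  π_I·L_I = 0.24 × 0.000208938 = 5.0145e-05
  π_II·L_II = 0.76 × 7.64072e-07 = 5.80694e-07
Denominator: 5.0145e-05 + 5.80694e-07 = 5.07257e-05
P(Level I | x) = 5.0145e-05 / 5.07257e-05 ≈ 0.9886

0.9886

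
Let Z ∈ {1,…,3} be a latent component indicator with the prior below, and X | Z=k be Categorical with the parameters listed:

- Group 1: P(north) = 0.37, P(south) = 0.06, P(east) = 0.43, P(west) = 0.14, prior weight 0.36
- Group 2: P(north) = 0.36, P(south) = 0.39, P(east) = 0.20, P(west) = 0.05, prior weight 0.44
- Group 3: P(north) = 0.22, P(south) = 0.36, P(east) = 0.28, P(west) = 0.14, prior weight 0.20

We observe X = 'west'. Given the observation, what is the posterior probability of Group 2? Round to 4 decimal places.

By Bayes' theorem, P(k | x) = π_k f_k(x) / Σ_j π_j f_j(x).
Evaluate each component's likelihood at the observed value:
  p_1 = P(west | comp) = 0.14
  p_2 = P(west | comp) = 0.05
  p_3 = P(west | comp) = 0.14
Unnormalised posteriors:
  π_1·p_1 = 0.36 × 0.14 = 0.0504
  π_2·p_2 = 0.44 × 0.05 = 0.022
  π_3·p_3 = 0.20 × 0.14 = 0.028
Denominator: 0.0504 + 0.022 + 0.028 = 0.1004
P(Group 2 | data) ≈ 0.2191

0.2191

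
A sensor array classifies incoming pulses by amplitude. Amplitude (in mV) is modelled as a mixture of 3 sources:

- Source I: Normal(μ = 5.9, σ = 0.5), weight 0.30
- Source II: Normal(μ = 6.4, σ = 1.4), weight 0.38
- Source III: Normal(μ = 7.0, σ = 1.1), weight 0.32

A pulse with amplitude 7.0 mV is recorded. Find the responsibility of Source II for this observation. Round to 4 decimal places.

Posterior ∝ prior × likelihood, so P(k | x) ∝ P(Z=k) f_k(x); normalise over all components.
Component likelihoods at x = 7.0 mV:
  p_I = (1/(0.5·√(2π)))·exp(−(7.0−5.9)²/(2·0.5²)) = 0.797885·exp(-2.42000) = 0.0709492
  p_II = (1/(1.4·√(2π)))·exp(−(7.0−6.4)²/(2·1.4²)) = 0.284959·exp(-0.09184) = 0.259955
  p_III = (1/(1.1·√(2π)))·exp(−(7.0−7.0)²/(2·1.1²)) = 0.362675·exp(-0.00000) = 0.362675
Unnormalised posteriors:
  P(Z=I)·p_I = 0.30 × 0.0709492 = 0.0212848
  P(Z=II)·p_II = 0.38 × 0.259955 = 0.0987828
  P(Z=III)·p_III = 0.32 × 0.362675 = 0.116056
Sum: 0.0212848 + 0.0987828 + 0.116056 = 0.236124
P(Source II | 7.0 mV) ≈ 0.4184

0.4184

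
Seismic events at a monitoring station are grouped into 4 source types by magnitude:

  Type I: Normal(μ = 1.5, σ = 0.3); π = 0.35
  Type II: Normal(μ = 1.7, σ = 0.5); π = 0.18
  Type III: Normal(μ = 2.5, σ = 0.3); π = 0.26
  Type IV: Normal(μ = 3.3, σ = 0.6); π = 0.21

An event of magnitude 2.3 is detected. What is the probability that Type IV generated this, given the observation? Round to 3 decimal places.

0.088

By Bayes' theorem, P(k | x) = P(Z=k) f_k(x) / Σ_j P(Z=j) f_j(x).
Component likelihoods at x = 2.3:
  L_I = 0.0379866
  L_II = 0.388372
  L_III = 1.06483
  L_IV = 0.165795
Multiply by the mixture weights:
  P(Z=I)·L_I = 0.35 × 0.0379866 = 0.0132953
  P(Z=II)·L_II = 0.18 × 0.388372 = 0.069907
  P(Z=III)·L_III = 0.26 × 1.06483 = 0.276855
  P(Z=IV)·L_IV = 0.21 × 0.165795 = 0.034817
Evidence: 0.0132953 + 0.069907 + 0.276855 + 0.034817 = 0.394874
So the posterior for Type IV is 0.034817 / 0.394874 ≈ 0.088.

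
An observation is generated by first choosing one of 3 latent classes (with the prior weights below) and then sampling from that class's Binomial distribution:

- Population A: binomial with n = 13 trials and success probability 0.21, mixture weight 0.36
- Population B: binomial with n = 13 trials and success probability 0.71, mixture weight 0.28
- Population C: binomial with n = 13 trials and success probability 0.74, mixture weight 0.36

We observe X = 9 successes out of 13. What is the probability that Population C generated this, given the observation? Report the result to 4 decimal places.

0.5463

Apply Bayes' rule: the posterior for each component is proportional to its prior times its likelihood at x.
Evaluate each component's likelihood at the observed value:
  L_A = 0.000221201
  L_B = 0.231859
  L_C = 0.217413
Unnormalised posteriors:
  w_A·L_A = 0.36 × 0.000221201 = 7.96325e-05
  w_B·L_B = 0.28 × 0.231859 = 0.0649204
  w_C·L_C = 0.36 × 0.217413 = 0.0782686
Evidence: 7.96325e-05 + 0.0649204 + 0.0782686 = 0.143269
P(Population C | the observation) = 0.0782686 / 0.143269 ≈ 0.5463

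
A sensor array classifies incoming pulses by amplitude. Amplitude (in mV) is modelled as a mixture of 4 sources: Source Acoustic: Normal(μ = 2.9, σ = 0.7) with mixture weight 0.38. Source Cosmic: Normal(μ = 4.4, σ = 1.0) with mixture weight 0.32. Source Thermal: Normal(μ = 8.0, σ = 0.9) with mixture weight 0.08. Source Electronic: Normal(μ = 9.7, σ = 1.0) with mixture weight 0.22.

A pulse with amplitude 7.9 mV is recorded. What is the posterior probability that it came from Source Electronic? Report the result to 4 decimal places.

The responsibility of component k is w_k f_k(x) divided by Σ_j w_j f_j(x).
Evaluate each component's likelihood at the observed value:
  L_Acoustic = (1/(0.7·√(2π)))·exp(−(7.9−2.9)²/(2·0.7²)) = 0.569918·exp(-25.51020) = 4.75194e-12
  L_Cosmic = (1/(1.0·√(2π)))·exp(−(7.9−4.4)²/(2·1.0²)) = 0.398942·exp(-6.12500) = 0.000872683
  L_Thermal = (1/(0.9·√(2π)))·exp(−(7.9−8.0)²/(2·0.9²)) = 0.443269·exp(-0.00617) = 0.440541
  L_Electronic = (1/(1.0·√(2π)))·exp(−(7.9−9.7)²/(2·1.0²)) = 0.398942·exp(-1.62000) = 0.0789502
Unnormalised posteriors:
  w_Acoustic·L_Acoustic = 0.38 × 4.75194e-12 = 1.80574e-12
  w_Cosmic·L_Cosmic = 0.32 × 0.000872683 = 0.000279258
  w_Thermal·L_Thermal = 0.08 × 0.440541 = 0.0352433
  w_Electronic·L_Electronic = 0.22 × 0.0789502 = 0.017369
Denominator: 1.80574e-12 + 0.000279258 + 0.0352433 + 0.017369 = 0.0528916
Responsibility of Source Electronic: 0.017369 / 0.0528916 ≈ 0.3284

0.3284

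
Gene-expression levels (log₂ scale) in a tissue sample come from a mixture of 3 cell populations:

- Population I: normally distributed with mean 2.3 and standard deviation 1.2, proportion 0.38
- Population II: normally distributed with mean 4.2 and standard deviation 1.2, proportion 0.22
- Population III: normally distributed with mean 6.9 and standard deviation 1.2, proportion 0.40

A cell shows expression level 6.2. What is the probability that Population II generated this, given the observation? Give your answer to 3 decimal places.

Posterior ∝ prior × likelihood, so P(k | x) ∝ P(Z=k) f_k(x); normalise over all components.
Component likelihoods at x = 6.2:
  p_I = (1/(1.2·√(2π)))·exp(−(6.2−2.3)²/(2·1.2²)) = 0.332452·exp(-5.28125) = 0.00169087
  p_II = (1/(1.2·√(2π)))·exp(−(6.2−4.2)²/(2·1.2²)) = 0.332452·exp(-1.38889) = 0.0828976
  p_III = (1/(1.2·√(2π)))·exp(−(6.2−6.9)²/(2·1.2²)) = 0.332452·exp(-0.17014) = 0.280439
Unnormalised posteriors:
  P(Z=I)·p_I = 0.38 × 0.00169087 = 0.000642532
  P(Z=II)·p_II = 0.22 × 0.0828976 = 0.0182375
  P(Z=III)·p_III = 0.40 × 0.280439 = 0.112176
Sum: 0.000642532 + 0.0182375 + 0.112176 = 0.131056
Responsibility of Population II: 0.0182375 / 0.131056 ≈ 0.139

0.139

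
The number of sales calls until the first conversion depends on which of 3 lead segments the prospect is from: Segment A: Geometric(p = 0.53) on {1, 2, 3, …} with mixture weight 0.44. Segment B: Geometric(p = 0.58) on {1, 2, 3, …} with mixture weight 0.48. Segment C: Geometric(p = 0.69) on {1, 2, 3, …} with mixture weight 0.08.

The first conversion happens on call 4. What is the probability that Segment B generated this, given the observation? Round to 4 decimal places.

Apply Bayes' rule: the posterior for each component is proportional to its prior times its likelihood at x.
Component likelihoods at x = 4:
  f_A = 0.0550262
  f_B = 0.042971
  f_C = 0.0205558
Multiply by the mixture weights:
  π_A·f_A = 0.44 × 0.0550262 = 0.0242115
  π_B·f_B = 0.48 × 0.042971 = 0.0206261
  π_C·f_C = 0.08 × 0.0205558 = 0.00164446
Marginal: 0.0242115 + 0.0206261 + 0.00164446 = 0.0464821
Responsibility of Segment B: 0.0206261 / 0.0464821 ≈ 0.4437

0.4437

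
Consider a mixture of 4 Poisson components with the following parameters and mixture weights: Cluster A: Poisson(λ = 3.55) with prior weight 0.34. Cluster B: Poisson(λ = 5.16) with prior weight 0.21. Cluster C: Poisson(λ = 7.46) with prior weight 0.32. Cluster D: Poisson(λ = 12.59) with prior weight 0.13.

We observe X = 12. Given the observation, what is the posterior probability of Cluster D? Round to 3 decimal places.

0.542

Posterior ∝ prior × likelihood, so P(k | x) ∝ π_k f_k(x); normalise over all components.
Component likelihoods at x = 12:
  f_A = e^(−3.55)·3.55^12/12! = 0.000240247
  f_B = e^(−5.16)·5.16^12/12! = 0.00427071
  f_C = e^(−7.46)·7.46^12/12! = 0.035702
  f_D = e^(−12.59)·12.59^12/12! = 0.112773
Prior × likelihood for each component:
  π_A·f_A = 0.34 × 0.000240247 = 8.1684e-05
  π_B·f_B = 0.21 × 0.00427071 = 0.000896849
  π_C·f_C = 0.32 × 0.035702 = 0.0114246
  π_D·f_D = 0.13 × 0.112773 = 0.0146605
Normaliser: 8.1684e-05 + 0.000896849 + 0.0114246 + 0.0146605 = 0.0270636
P(Cluster D | 12) ≈ 0.542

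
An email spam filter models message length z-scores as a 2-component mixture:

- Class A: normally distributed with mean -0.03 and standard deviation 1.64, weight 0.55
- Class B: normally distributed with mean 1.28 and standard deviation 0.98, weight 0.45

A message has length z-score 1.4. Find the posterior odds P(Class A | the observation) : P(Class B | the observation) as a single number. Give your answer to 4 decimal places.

Since P(k|x) ∝ π_k f_k(x), the posterior odds are π_i f_i(x) / (π_j f_j(x)).
Component likelihoods at x = 1.4:
  f_A = (1/(1.64·√(2π)))·exp(−(1.4−-0.03)²/(2·1.64²)) = 0.243257·exp(-0.38015) = 0.16633
  f_B = (1/(0.98·√(2π)))·exp(−(1.4−1.28)²/(2·0.98²)) = 0.407084·exp(-0.00750) = 0.404044
Posterior odds = (π_A·f_A) / (π_B·f_B) = (0.55·0.16633) / (0.45·0.404044) = 0.0914813 / 0.18182 ≈ 0.5031

0.5031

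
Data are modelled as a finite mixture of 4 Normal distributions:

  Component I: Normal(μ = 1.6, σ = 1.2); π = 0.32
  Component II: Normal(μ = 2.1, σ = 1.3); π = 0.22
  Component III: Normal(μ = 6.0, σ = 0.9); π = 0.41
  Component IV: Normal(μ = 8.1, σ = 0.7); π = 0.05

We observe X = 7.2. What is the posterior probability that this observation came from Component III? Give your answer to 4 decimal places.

0.8567

Apply Bayes' rule: the posterior for each component is proportional to its prior times its likelihood at x.
Evaluate each component's likelihood at the observed value:
  L_I = 6.20504e-06
  L_II = 0.000139622
  L_III = 0.182233
  L_IV = 0.249376
Multiply by the mixture weights:
  π_I·L_I = 0.32 × 6.20504e-06 = 1.98561e-06
  π_II·L_II = 0.22 × 0.000139622 = 3.07169e-05
  π_III·L_III = 0.41 × 0.182233 = 0.0747157
  π_IV·L_IV = 0.05 × 0.249376 = 0.0124688
Sum: 1.98561e-06 + 3.07169e-05 + 0.0747157 + 0.0124688 = 0.0872172
P(Component III | the observation) ≈ 0.8567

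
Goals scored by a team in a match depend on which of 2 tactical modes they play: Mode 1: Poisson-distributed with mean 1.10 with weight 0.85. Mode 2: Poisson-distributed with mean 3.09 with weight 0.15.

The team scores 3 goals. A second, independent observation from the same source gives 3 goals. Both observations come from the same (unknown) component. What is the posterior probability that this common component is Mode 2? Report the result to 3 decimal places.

0.618

Apply Bayes' rule: the posterior for each component is proportional to its prior times its likelihood at x.
Since both observations come from the same component, the likelihood for component k is f_k(x₁)·f_k(x₂).
  p_1 = [e^(−1.10)·1.10^3/3! = 0.0738419] × [0.0738419] = 0.00545263
  p_2 = [e^(−3.09)·3.09^3/3! = 0.223745] × [0.223745] = 0.050062
Weight by the priors:
  π_1·p_1 = 0.85 × 0.00545263 = 0.00463473
  π_2·p_2 = 0.15 × 0.050062 = 0.0075093
Normaliser: 0.00463473 + 0.0075093 = 0.012144
P(Mode 2 | x) ≈ 0.618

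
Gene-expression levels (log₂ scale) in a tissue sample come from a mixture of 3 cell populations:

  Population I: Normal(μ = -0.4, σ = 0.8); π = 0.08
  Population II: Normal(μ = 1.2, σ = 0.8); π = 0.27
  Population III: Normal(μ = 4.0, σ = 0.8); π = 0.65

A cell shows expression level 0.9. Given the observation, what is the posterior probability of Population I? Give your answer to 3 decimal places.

The responsibility of component k is π_k f_k(x) divided by Σ_j π_j f_j(x).
Component likelihoods at x = 0.9:
  L_I = 0.133173
  L_II = 0.464819
  L_III = 0.000273665
Prior × likelihood for each component:
  π_I·L_I = 0.08 × 0.133173 = 0.0106538
  π_II·L_II = 0.27 × 0.464819 = 0.125501
  π_III·L_III = 0.65 × 0.000273665 = 0.000177882
Sum: 0.0106538 + 0.125501 + 0.000177882 = 0.136333
So the posterior for Population I is 0.0106538 / 0.136333 ≈ 0.078.

0.078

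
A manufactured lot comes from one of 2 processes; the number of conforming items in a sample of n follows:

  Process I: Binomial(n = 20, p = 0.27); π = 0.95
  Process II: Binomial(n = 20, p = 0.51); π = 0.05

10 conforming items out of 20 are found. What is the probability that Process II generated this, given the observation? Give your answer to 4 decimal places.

P(component k | x) = π_k·f_k(x) / marginal(x), where marginal(x) = Σ_j π_j·f_j(x).
Component likelihoods at x = 10 conforming items out of 20:
  p_I = C(20,10)·0.27^10·0.73^10 = 184756·2.05891e-06·0.0429763 = 0.016348
  p_II = C(20,10)·0.51^10·0.49^10 = 184756·0.00119042·0.000797923 = 0.175494
Prior × likelihood for each component:
  π_I·p_I = 0.95 × 0.016348 = 0.0155306
  π_II·p_II = 0.05 × 0.175494 = 0.00877468
Marginal: 0.0155306 + 0.00877468 = 0.0243053
P(Process II | the observation) = 0.00877468 / 0.0243053 ≈ 0.3610

0.3610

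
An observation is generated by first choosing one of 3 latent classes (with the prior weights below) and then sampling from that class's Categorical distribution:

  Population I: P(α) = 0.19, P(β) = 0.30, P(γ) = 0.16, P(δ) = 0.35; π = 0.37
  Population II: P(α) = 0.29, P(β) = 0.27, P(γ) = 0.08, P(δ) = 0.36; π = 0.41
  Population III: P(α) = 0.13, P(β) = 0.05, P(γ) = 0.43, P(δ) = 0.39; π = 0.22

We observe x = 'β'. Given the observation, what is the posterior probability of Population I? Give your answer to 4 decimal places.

0.4770

By Bayes' theorem, P(k | x) = w_k f_k(x) / Σ_j w_j f_j(x).
Evaluate each component's likelihood at the observed value:
  p_I = 0.3
  p_II = 0.27
  p_III = 0.05
Unnormalised posteriors:
  w_I·p_I = 0.37 × 0.3 = 0.111
  w_II·p_II = 0.41 × 0.27 = 0.1107
  w_III·p_III = 0.22 × 0.05 = 0.011
Denominator: 0.111 + 0.1107 + 0.011 = 0.2327
P(Population I | 'β') = 0.111 / 0.2327 ≈ 0.4770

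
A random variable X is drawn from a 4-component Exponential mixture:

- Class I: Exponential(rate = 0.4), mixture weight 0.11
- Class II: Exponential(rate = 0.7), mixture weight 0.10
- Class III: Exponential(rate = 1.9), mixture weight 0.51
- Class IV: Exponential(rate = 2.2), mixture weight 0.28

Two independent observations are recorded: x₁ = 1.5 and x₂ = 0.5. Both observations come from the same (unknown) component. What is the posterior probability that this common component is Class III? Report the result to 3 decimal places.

P(component k | x) = π_k·f_k(x) / marginal(x), where marginal(x) = Σ_j π_j·f_j(x).
Since both observations come from the same component, the likelihood for component k is f_k(x₁)·f_k(x₂).
  L_I = [0.4·e^(−0.4·1.5) = 0.4·e^(−0.6000) = 0.219525] × [0.327492] = 0.0718926
  L_II = [0.7·e^(−0.7·1.5) = 0.7·e^(−1.0500) = 0.244956] × [0.493282] = 0.120833
  L_III = [1.9·e^(−1.9·1.5) = 1.9·e^(−2.8500) = 0.109904] × [0.734808] = 0.0807585
  L_IV = [2.2·e^(−2.2·1.5) = 2.2·e^(−3.3000) = 0.081143] × [0.732316] = 0.0594223
Unnormalised posteriors:
  π_I·L_I = 0.11 × 0.0718926 = 0.00790819
  π_II·L_II = 0.10 × 0.120833 = 0.0120833
  π_III·L_III = 0.51 × 0.0807585 = 0.0411868
  π_IV·L_IV = 0.28 × 0.0594223 = 0.0166383
Normaliser: 0.00790819 + 0.0120833 + 0.0411868 + 0.0166383 = 0.0778165
P(Class III | x₁,x₂) ≈ 0.529

0.529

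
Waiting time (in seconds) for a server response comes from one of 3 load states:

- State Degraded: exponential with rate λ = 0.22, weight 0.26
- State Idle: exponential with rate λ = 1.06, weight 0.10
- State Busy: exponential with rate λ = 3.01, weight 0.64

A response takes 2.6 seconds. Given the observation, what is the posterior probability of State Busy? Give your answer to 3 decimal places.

0.019

P(component k | x) = π_k·f_k(x) / marginal(x), where marginal(x) = Σ_j π_j·f_j(x).
Evaluate each component's likelihood at the observed value:
  L_Degraded = 0.124167
  L_Idle = 0.0673582
  L_Busy = 0.00120165
Multiply by the mixture weights:
  π_Degraded·L_Degraded = 0.26 × 0.124167 = 0.0322834
  π_Idle·L_Idle = 0.10 × 0.0673582 = 0.00673582
  π_Busy·L_Busy = 0.64 × 0.00120165 = 0.000769056
Denominator: 0.0322834 + 0.00673582 + 0.000769056 = 0.0397883
P(State Busy | data) ≈ 0.019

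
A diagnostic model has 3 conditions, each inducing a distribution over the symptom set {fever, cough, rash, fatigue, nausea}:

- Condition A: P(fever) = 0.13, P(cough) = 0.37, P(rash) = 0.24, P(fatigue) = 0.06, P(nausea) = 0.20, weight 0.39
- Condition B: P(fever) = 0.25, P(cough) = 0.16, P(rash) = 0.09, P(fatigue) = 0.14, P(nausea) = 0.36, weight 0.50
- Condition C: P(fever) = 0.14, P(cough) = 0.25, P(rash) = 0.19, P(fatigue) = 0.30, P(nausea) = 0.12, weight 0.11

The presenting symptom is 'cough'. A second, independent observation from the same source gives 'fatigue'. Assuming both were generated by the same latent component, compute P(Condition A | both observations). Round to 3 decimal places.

0.308

P(component k | x) = π_k·f_k(x) / marginal(x), where marginal(x) = Σ_j π_j·f_j(x).
Since both observations come from the same component, the likelihood for component k is f_k(x₁)·f_k(x₂).
  L_A = [0.37] × [0.06] = 0.0222
  L_B = [0.16] × [0.14] = 0.0224
  L_C = [0.25] × [0.3] = 0.075
Unnormalised posteriors:
  π_A·L_A = 0.39 × 0.0222 = 0.008658
  π_B·L_B = 0.50 × 0.0224 = 0.0112
  π_C·L_C = 0.11 × 0.075 = 0.00825
Evidence: 0.008658 + 0.0112 + 0.00825 = 0.028108
So the posterior for Condition A is 0.008658 / 0.028108 ≈ 0.308.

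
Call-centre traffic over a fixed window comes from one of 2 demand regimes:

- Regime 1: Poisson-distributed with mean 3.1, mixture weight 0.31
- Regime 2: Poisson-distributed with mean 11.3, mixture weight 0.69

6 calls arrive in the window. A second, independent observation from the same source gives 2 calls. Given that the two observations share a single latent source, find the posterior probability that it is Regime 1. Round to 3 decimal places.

Apply Bayes' rule: the posterior for each component is proportional to its prior times its likelihood at x.
Since both observations come from the same component, the likelihood for component k is f_k(x₁)·f_k(x₂).
  f_1 = [e^(−3.1)·3.1^6/6! = 0.0555296] × [0.216461] = 0.01202
  f_2 = [e^(−11.3)·11.3^6/6! = 0.0357775] × [0.000789949] = 2.82624e-05
Weight by the priors:
  P(Z=1)·f_1 = 0.31 × 0.01202 = 0.00372621
  P(Z=2)·f_2 = 0.69 × 2.82624e-05 = 1.95011e-05
Normaliser: 0.00372621 + 1.95011e-05 = 0.00374571
So the posterior for Regime 1 is 0.00372621 / 0.00374571 ≈ 0.995.

0.995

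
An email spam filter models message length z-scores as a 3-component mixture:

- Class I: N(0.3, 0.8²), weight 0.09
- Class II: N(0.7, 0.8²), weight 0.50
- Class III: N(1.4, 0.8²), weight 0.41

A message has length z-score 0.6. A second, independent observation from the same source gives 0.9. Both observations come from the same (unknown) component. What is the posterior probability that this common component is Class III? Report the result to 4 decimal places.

0.2732

The responsibility of component k is w_k f_k(x) divided by Σ_j w_j f_j(x).
Since both observations come from the same component, the likelihood for component k is f_k(x₁)·f_k(x₂).
  L_I = [(1/(0.8·√(2π)))·exp(−(0.6−0.3)²/(2·0.8²)) = 0.498678·exp(-0.07031) = 0.464819] × [0.376422] = 0.174968
  L_II = [(1/(0.8·√(2π)))·exp(−(0.6−0.7)²/(2·0.8²)) = 0.498678·exp(-0.00781) = 0.494797] × [0.483335] = 0.239153
  L_III = [(1/(0.8·√(2π)))·exp(−(0.6−1.4)²/(2·0.8²)) = 0.498678·exp(-0.50000) = 0.302463] × [0.410201] = 0.124071
Multiply by the mixture weights:
  w_I·L_I = 0.09 × 0.174968 = 0.0157471
  w_II·L_II = 0.50 × 0.239153 = 0.119576
  w_III·L_III = 0.41 × 0.124071 = 0.0508691
Normaliser: 0.0157471 + 0.119576 + 0.0508691 = 0.186193
Responsibility of Class III: 0.0508691 / 0.186193 ≈ 0.2732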